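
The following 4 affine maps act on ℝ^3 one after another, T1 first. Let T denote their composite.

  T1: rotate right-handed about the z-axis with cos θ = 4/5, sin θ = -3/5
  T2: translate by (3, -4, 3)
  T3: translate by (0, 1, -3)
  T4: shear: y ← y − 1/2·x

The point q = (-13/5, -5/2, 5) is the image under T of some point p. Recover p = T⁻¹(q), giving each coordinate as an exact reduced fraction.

T1 = [4/5 3/5 0 0; -3/5 4/5 0 0; 0 0 1 0; 0 0 0 1]
T2·T1 = [4/5 3/5 0 3; -3/5 4/5 0 -4; 0 0 1 3; 0 0 0 1]
T3·…·T1 = [4/5 3/5 0 3; -3/5 4/5 0 -3; 0 0 1 0; 0 0 0 1]
T4·…·T1 = [4/5 3/5 0 3; -1 1/2 0 -9/2; 0 0 1 0; 0 0 0 1]
det M = 1; M⁻¹ = [1/2 -3/5 0 -21/5; 1 4/5 0 3/5; 0 0 1 0; 0 0 0 1]
M⁻¹ · (-13/5, -5/2, 5)ᵀ = (-4, -4, 5)ᵀ

p = (-4, -4, 5)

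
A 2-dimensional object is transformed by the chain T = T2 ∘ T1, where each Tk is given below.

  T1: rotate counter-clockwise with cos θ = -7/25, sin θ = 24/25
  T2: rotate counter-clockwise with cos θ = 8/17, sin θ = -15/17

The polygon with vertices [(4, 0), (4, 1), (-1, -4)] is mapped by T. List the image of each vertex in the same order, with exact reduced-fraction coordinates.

T1 rotate counter-clockwise with cos θ = -7/25, sin θ = 24/25: (4, 0) → (-28/25, 96/25); (4, 1) → (-52/25, 89/25); (-1, -4) → (103/25, 4/25)
T2 rotate counter-clockwise with cos θ = 8/17, sin θ = -15/17: (-28/25, 96/25) → (1216/425, 1188/425); (-52/25, 89/25) → (919/425, 1492/425); (103/25, 4/25) → (52/25, -89/25)

image vertices: (1216/425, 1188/425), (919/425, 1492/425), (52/25, -89/25)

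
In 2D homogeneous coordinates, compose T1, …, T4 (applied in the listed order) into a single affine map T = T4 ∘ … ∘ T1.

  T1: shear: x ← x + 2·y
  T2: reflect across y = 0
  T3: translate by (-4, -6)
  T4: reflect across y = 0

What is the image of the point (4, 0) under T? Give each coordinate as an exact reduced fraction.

T(p) = (0, 6)

T1 shear: x ← x + 2·y: (4, 0) → (4, 0)
T2 reflect across y = 0: (4, 0) → (4, 0)
T3 translate by (-4, -6): (4, 0) → (0, -6)
T4 reflect across y = 0: (0, -6) → (0, 6)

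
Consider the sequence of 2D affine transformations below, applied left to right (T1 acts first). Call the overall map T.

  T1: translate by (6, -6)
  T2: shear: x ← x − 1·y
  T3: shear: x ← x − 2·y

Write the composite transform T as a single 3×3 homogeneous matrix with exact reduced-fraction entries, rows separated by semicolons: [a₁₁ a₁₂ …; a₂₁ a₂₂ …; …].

T = [1 -3 24; 0 1 -6; 0 0 1]

T1 = [1 0 6; 0 1 -6; 0 0 1]
T2·T1 = [1 -1 12; 0 1 -6; 0 0 1]
T3·…·T1 = [1 -3 24; 0 1 -6; 0 0 1]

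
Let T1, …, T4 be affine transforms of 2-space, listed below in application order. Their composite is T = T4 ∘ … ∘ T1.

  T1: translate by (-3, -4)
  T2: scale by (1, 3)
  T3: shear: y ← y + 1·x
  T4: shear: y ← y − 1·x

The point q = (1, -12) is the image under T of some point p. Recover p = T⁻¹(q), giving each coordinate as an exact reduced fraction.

p = (4, 0)

T1 = [1 0 -3; 0 1 -4; 0 0 1]
T2·T1 = [1 0 -3; 0 3 -12; 0 0 1]
T3·…·T1 = [1 0 -3; 1 3 -15; 0 0 1]
T4·…·T1 = [1 0 -3; 0 3 -12; 0 0 1]
det M = 3; M⁻¹ = [1 0 3; 0 1/3 4; 0 0 1]
M⁻¹ · (1, -12)ᵀ = (4, 0)ᵀ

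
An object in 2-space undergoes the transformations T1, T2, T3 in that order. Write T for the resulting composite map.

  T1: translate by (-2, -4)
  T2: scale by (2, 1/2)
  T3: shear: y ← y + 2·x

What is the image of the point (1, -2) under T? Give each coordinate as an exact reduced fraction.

T1 translate by (-2, -4): (1, -2) → (-1, -6)
T2 scale by (2, 1/2): (-1, -6) → (-2, -3)
T3 shear: y ← y + 2·x: (-2, -3) → (-2, -7)

T(p) = (-2, -7)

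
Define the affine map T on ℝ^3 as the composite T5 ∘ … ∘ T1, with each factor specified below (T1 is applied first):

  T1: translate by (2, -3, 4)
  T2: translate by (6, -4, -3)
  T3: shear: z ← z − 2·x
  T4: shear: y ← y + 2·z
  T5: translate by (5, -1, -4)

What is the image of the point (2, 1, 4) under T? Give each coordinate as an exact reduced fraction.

T1 translate by (2, -3, 4): (2, 1, 4) → (4, -2, 8)
T2 translate by (6, -4, -3): (4, -2, 8) → (10, -6, 5)
T3 shear: z ← z − 2·x: (10, -6, 5) → (10, -6, -15)
T4 shear: y ← y + 2·z: (10, -6, -15) → (10, -36, -15)
T5 translate by (5, -1, -4): (10, -36, -15) → (15, -37, -19)

T(p) = (15, -37, -19)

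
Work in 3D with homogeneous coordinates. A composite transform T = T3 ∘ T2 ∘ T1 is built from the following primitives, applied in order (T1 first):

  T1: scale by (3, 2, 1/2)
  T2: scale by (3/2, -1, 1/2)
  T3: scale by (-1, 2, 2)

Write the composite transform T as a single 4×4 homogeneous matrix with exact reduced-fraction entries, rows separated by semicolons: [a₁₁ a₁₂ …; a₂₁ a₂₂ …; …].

T1 = [3 0 0 0; 0 2 0 0; 0 0 1/2 0; 0 0 0 1]
T2·T1 = [9/2 0 0 0; 0 -2 0 0; 0 0 1/4 0; 0 0 0 1]
T3·…·T1 = [-9/2 0 0 0; 0 -4 0 0; 0 0 1/2 0; 0 0 0 1]

T = [-9/2 0 0 0; 0 -4 0 0; 0 0 1/2 0; 0 0 0 1]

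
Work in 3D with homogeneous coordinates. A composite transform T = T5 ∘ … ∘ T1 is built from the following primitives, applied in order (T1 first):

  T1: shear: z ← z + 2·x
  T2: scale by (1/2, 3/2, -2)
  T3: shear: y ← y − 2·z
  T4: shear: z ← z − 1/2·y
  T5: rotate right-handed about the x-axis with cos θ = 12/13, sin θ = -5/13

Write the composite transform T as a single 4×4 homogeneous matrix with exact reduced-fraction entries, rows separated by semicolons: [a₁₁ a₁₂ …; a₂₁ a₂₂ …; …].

T = [1/2 0 0 0; 56/13 57/52 28/13 0; -136/13 -33/26 -68/13 0; 0 0 0 1]

T1 = [1 0 0 0; 0 1 0 0; 2 0 1 0; 0 0 0 1]
T2·T1 = [1/2 0 0 0; 0 3/2 0 0; -4 0 -2 0; 0 0 0 1]
T3·…·T1 = [1/2 0 0 0; 8 3/2 4 0; -4 0 -2 0; 0 0 0 1]
T4·…·T1 = [1/2 0 0 0; 8 3/2 4 0; -8 -3/4 -4 0; 0 0 0 1]
T5·…·T1 = [1/2 0 0 0; 56/13 57/52 28/13 0; -136/13 -33/26 -68/13 0; 0 0 0 1]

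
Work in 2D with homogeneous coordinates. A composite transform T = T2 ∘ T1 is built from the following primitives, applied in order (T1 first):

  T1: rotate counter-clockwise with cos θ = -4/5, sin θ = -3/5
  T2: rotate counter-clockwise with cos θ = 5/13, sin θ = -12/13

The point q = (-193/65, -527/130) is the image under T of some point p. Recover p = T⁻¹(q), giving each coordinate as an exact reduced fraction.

p = (1/2, 5)

T1 = [-4/5 3/5 0; -3/5 -4/5 0; 0 0 1]
T2·T1 = [-56/65 -33/65 0; 33/65 -56/65 0; 0 0 1]
det M = 1; M⁻¹ = [-56/65 33/65 0; -33/65 -56/65 0; 0 0 1]
M⁻¹ · (-193/65, -527/130)ᵀ = (1/2, 5)ᵀ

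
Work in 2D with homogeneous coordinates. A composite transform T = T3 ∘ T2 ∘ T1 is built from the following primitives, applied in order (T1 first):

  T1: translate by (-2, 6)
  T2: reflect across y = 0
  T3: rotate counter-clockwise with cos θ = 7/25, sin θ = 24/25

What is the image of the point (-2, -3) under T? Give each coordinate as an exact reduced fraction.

T1 translate by (-2, 6): (-2, -3) → (-4, 3)
T2 reflect across y = 0: (-4, 3) → (-4, -3)
T3 rotate counter-clockwise with cos θ = 7/25, sin θ = 24/25: (-4, -3) → (44/25, -117/25)

T(p) = (44/25, -117/25)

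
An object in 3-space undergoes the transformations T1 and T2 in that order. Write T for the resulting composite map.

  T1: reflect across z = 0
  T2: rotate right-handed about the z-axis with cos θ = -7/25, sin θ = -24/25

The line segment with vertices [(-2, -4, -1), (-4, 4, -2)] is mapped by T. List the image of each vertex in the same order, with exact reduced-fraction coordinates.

image vertices: (-82/25, 76/25, 1), (124/25, 68/25, 2)

T1 reflect across z = 0: (-2, -4, -1) → (-2, -4, 1); (-4, 4, -2) → (-4, 4, 2)
T2 rotate right-handed about the z-axis with cos θ = -7/25, sin θ = -24/25: (-2, -4, 1) → (-82/25, 76/25, 1); (-4, 4, 2) → (124/25, 68/25, 2)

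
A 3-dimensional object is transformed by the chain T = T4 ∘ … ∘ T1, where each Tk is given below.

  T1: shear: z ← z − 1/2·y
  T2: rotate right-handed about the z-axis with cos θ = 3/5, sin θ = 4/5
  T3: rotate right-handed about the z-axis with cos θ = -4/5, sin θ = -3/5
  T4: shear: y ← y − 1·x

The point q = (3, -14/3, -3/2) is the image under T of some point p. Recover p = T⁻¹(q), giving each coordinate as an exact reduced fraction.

p = (5/3, 3, 0)

T1 = [1 0 0 0; 0 1 0 0; 0 -1/2 1 0; 0 0 0 1]
T2·T1 = [3/5 -4/5 0 0; 4/5 3/5 0 0; 0 -1/2 1 0; 0 0 0 1]
T3·…·T1 = [0 1 0 0; -1 0 0 0; 0 -1/2 1 0; 0 0 0 1]
T4·…·T1 = [0 1 0 0; -1 -1 0 0; 0 -1/2 1 0; 0 0 0 1]
det M = 1; M⁻¹ = [-1 -1 0 0; 1 0 0 0; 1/2 0 1 0; 0 0 0 1]
M⁻¹ · (3, -14/3, -3/2)ᵀ = (5/3, 3, 0)ᵀ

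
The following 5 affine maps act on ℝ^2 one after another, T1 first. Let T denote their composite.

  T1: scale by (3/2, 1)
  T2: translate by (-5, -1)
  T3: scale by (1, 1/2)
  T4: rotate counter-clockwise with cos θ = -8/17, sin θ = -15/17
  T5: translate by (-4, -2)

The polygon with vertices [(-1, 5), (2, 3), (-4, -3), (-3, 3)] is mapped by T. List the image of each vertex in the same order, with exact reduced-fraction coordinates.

T1 scale by (3/2, 1): (-1, 5) → (-3/2, 5); (2, 3) → (3, 3); (-4, -3) → (-6, -3); (-3, 3) → (-9/2, 3)
T2 translate by (-5, -1): (-3/2, 5) → (-13/2, 4); (3, 3) → (-2, 2); (-6, -3) → (-11, -4); (-9/2, 3) → (-19/2, 2)
T3 scale by (1, 1/2): (-13/2, 4) → (-13/2, 2); (-2, 2) → (-2, 1); (-11, -4) → (-11, -2); (-19/2, 2) → (-19/2, 1)
T4 rotate counter-clockwise with cos θ = -8/17, sin θ = -15/17: (-13/2, 2) → (82/17, 163/34); (-2, 1) → (31/17, 22/17); (-11, -2) → (58/17, 181/17); (-19/2, 1) → (91/17, 269/34)
T5 translate by (-4, -2): (82/17, 163/34) → (14/17, 95/34); (31/17, 22/17) → (-37/17, -12/17); (58/17, 181/17) → (-10/17, 147/17); (91/17, 269/34) → (23/17, 201/34)

image vertices: (14/17, 95/34), (-37/17, -12/17), (-10/17, 147/17), (23/17, 201/34)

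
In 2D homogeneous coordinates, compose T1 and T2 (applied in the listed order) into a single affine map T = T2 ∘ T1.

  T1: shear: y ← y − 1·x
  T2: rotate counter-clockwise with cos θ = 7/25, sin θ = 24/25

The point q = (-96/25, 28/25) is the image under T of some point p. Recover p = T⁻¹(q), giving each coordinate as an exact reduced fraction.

T1 = [1 0 0; -1 1 0; 0 0 1]
T2·T1 = [31/25 -24/25 0; 17/25 7/25 0; 0 0 1]
det M = 1; M⁻¹ = [7/25 24/25 0; -17/25 31/25 0; 0 0 1]
M⁻¹ · (-96/25, 28/25)ᵀ = (0, 4)ᵀ

p = (0, 4)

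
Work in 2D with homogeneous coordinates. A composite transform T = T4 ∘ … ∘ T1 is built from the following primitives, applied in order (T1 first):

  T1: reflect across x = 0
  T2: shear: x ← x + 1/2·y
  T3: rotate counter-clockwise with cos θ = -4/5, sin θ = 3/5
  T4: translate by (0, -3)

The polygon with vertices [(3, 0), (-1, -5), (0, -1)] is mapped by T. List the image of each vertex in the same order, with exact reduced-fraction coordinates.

T1 reflect across x = 0: (3, 0) → (-3, 0); (-1, -5) → (1, -5); (0, -1) → (0, -1)
T2 shear: x ← x + 1/2·y: (-3, 0) → (-3, 0); (1, -5) → (-3/2, -5); (0, -1) → (-1/2, -1)
T3 rotate counter-clockwise with cos θ = -4/5, sin θ = 3/5: (-3, 0) → (12/5, -9/5); (-3/2, -5) → (21/5, 31/10); (-1/2, -1) → (1, 1/2)
T4 translate by (0, -3): (12/5, -9/5) → (12/5, -24/5); (21/5, 31/10) → (21/5, 1/10); (1, 1/2) → (1, -5/2)

image vertices: (12/5, -24/5), (21/5, 1/10), (1, -5/2)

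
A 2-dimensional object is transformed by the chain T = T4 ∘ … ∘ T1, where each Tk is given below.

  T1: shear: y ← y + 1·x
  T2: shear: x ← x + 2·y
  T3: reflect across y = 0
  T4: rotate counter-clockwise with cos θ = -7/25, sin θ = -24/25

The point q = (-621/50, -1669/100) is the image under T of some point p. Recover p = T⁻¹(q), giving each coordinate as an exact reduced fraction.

p = (5, 9/4)

T1 = [1 0 0; 1 1 0; 0 0 1]
T2·T1 = [3 2 0; 1 1 0; 0 0 1]
T3·…·T1 = [3 2 0; -1 -1 0; 0 0 1]
T4·…·T1 = [-9/5 -38/25 0; -13/5 -41/25 0; 0 0 1]
det M = -1; M⁻¹ = [41/25 -38/25 0; -13/5 9/5 0; 0 0 1]
M⁻¹ · (-621/50, -1669/100)ᵀ = (5, 9/4)ᵀ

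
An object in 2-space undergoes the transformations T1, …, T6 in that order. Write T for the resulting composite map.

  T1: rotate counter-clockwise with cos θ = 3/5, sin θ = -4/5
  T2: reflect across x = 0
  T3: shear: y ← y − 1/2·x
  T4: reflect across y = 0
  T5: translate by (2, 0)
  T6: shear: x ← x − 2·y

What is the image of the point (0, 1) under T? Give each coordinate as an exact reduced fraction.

T(p) = (16/5, -1)

T1 rotate counter-clockwise with cos θ = 3/5, sin θ = -4/5: (0, 1) → (4/5, 3/5)
T2 reflect across x = 0: (4/5, 3/5) → (-4/5, 3/5)
T3 shear: y ← y − 1/2·x: (-4/5, 3/5) → (-4/5, 1)
T4 reflect across y = 0: (-4/5, 1) → (-4/5, -1)
T5 translate by (2, 0): (-4/5, -1) → (6/5, -1)
T6 shear: x ← x − 2·y: (6/5, -1) → (16/5, -1)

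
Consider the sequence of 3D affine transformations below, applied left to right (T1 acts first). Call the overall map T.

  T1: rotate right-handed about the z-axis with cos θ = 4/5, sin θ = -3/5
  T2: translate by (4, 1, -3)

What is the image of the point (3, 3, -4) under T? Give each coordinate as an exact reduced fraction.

T1 rotate right-handed about the z-axis with cos θ = 4/5, sin θ = -3/5: (3, 3, -4) → (21/5, 3/5, -4)
T2 translate by (4, 1, -3): (21/5, 3/5, -4) → (41/5, 8/5, -7)

T(p) = (41/5, 8/5, -7)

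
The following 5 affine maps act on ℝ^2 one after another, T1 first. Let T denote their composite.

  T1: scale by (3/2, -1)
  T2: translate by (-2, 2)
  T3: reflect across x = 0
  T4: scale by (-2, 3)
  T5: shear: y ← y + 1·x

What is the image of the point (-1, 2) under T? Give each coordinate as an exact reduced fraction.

T1 scale by (3/2, -1): (-1, 2) → (-3/2, -2)
T2 translate by (-2, 2): (-3/2, -2) → (-7/2, 0)
T3 reflect across x = 0: (-7/2, 0) → (7/2, 0)
T4 scale by (-2, 3): (7/2, 0) → (-7, 0)
T5 shear: y ← y + 1·x: (-7, 0) → (-7, -7)

T(p) = (-7, -7)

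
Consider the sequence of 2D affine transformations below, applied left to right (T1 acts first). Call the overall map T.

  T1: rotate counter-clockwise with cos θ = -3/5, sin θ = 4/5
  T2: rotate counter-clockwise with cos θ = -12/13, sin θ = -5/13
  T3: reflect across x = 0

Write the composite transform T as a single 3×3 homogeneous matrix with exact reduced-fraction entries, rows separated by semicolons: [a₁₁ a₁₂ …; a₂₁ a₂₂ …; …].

T = [-56/65 -33/65 0; -33/65 56/65 0; 0 0 1]

T1 = [-3/5 -4/5 0; 4/5 -3/5 0; 0 0 1]
T2·T1 = [56/65 33/65 0; -33/65 56/65 0; 0 0 1]
T3·…·T1 = [-56/65 -33/65 0; -33/65 56/65 0; 0 0 1]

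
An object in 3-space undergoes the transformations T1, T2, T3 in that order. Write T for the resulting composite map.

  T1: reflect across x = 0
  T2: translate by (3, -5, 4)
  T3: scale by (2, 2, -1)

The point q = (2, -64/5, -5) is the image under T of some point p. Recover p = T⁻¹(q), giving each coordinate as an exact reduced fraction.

T1 = [-1 0 0 0; 0 1 0 0; 0 0 1 0; 0 0 0 1]
T2·T1 = [-1 0 0 3; 0 1 0 -5; 0 0 1 4; 0 0 0 1]
T3·…·T1 = [-2 0 0 6; 0 2 0 -10; 0 0 -1 -4; 0 0 0 1]
det M = 4; M⁻¹ = [-1/2 0 0 3; 0 1/2 0 5; 0 0 -1 -4; 0 0 0 1]
M⁻¹ · (2, -64/5, -5)ᵀ = (2, -7/5, 1)ᵀ

p = (2, -7/5, 1)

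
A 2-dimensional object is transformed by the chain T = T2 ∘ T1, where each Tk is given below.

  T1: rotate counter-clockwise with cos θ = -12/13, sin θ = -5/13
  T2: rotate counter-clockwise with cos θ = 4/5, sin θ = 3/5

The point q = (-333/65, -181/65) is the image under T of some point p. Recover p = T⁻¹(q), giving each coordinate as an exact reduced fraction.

p = (5, -3)

T1 = [-12/13 5/13 0; -5/13 -12/13 0; 0 0 1]
T2·T1 = [-33/65 56/65 0; -56/65 -33/65 0; 0 0 1]
det M = 1; M⁻¹ = [-33/65 -56/65 0; 56/65 -33/65 0; 0 0 1]
M⁻¹ · (-333/65, -181/65)ᵀ = (5, -3)ᵀ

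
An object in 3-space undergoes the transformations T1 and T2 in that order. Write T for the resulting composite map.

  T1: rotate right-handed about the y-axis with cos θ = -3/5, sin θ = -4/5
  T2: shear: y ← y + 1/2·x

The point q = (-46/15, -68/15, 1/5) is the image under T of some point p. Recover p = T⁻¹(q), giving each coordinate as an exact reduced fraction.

T1 = [-3/5 0 -4/5 0; 0 1 0 0; 4/5 0 -3/5 0; 0 0 0 1]
T2·T1 = [-3/5 0 -4/5 0; -3/10 1 -2/5 0; 4/5 0 -3/5 0; 0 0 0 1]
det M = 1; M⁻¹ = [-3/5 0 4/5 0; -1/2 1 0 0; -4/5 0 -3/5 0; 0 0 0 1]
M⁻¹ · (-46/15, -68/15, 1/5)ᵀ = (2, -3, 7/3)ᵀ

p = (2, -3, 7/3)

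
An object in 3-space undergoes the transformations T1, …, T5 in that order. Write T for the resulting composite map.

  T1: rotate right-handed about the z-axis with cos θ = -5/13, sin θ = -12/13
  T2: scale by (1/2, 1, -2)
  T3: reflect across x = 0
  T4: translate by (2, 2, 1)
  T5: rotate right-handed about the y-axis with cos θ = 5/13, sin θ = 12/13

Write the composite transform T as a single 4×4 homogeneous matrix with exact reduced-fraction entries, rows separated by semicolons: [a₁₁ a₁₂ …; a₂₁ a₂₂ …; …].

T = [25/338 -30/169 -24/13 22/13; -12/13 -5/13 0 2; -30/169 72/169 -10/13 -19/13; 0 0 0 1]

T1 = [-5/13 12/13 0 0; -12/13 -5/13 0 0; 0 0 1 0; 0 0 0 1]
T2·T1 = [-5/26 6/13 0 0; -12/13 -5/13 0 0; 0 0 -2 0; 0 0 0 1]
T3·…·T1 = [5/26 -6/13 0 0; -12/13 -5/13 0 0; 0 0 -2 0; 0 0 0 1]
T4·…·T1 = [5/26 -6/13 0 2; -12/13 -5/13 0 2; 0 0 -2 1; 0 0 0 1]
T5·…·T1 = [25/338 -30/169 -24/13 22/13; -12/13 -5/13 0 2; -30/169 72/169 -10/13 -19/13; 0 0 0 1]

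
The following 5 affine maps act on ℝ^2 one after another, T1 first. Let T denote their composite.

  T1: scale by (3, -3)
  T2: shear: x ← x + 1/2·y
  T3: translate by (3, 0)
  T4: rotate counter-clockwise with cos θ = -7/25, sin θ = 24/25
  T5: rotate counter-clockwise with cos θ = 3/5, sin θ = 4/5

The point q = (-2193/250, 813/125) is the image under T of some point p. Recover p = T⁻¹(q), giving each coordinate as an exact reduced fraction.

T1 = [3 0 0; 0 -3 0; 0 0 1]
T2·T1 = [3 -3/2 0; 0 -3 0; 0 0 1]
T3·…·T1 = [3 -3/2 3; 0 -3 0; 0 0 1]
T4·…·T1 = [-21/25 33/10 -21/25; 72/25 -3/5 72/25; 0 0 1]
T5·…·T1 = [-351/125 123/50 -351/125; 132/125 57/25 132/125; 0 0 1]
det M = -9; M⁻¹ = [-19/75 41/150 -1; 44/375 39/125 0; 0 0 1]
M⁻¹ · (-2193/250, 813/125)ᵀ = (3, 1)ᵀ

p = (3, 1)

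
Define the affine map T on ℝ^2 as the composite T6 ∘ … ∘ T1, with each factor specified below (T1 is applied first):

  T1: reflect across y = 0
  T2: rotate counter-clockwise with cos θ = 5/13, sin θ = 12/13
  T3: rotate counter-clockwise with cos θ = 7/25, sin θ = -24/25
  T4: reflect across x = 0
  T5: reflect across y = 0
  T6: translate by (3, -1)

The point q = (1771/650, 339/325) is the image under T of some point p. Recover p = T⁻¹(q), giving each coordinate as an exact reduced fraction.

p = (1/2, 2)

T1 = [1 0 0; 0 -1 0; 0 0 1]
T2·T1 = [5/13 12/13 0; 12/13 -5/13 0; 0 0 1]
T3·…·T1 = [323/325 -36/325 0; -36/325 -323/325 0; 0 0 1]
T4·…·T1 = [-323/325 36/325 0; -36/325 -323/325 0; 0 0 1]
T5·…·T1 = [-323/325 36/325 0; 36/325 323/325 0; 0 0 1]
T6·…·T1 = [-323/325 36/325 3; 36/325 323/325 -1; 0 0 1]
det M = -1; M⁻¹ = [-323/325 36/325 201/65; 36/325 323/325 43/65; 0 0 1]
M⁻¹ · (1771/650, 339/325)ᵀ = (1/2, 2)ᵀ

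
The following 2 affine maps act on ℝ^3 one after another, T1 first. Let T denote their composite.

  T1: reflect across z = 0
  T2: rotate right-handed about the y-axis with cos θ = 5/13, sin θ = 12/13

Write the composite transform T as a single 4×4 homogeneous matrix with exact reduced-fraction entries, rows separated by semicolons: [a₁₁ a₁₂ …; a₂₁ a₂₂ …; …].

T = [5/13 0 -12/13 0; 0 1 0 0; -12/13 0 -5/13 0; 0 0 0 1]

T1 = [1 0 0 0; 0 1 0 0; 0 0 -1 0; 0 0 0 1]
T2·T1 = [5/13 0 -12/13 0; 0 1 0 0; -12/13 0 -5/13 0; 0 0 0 1]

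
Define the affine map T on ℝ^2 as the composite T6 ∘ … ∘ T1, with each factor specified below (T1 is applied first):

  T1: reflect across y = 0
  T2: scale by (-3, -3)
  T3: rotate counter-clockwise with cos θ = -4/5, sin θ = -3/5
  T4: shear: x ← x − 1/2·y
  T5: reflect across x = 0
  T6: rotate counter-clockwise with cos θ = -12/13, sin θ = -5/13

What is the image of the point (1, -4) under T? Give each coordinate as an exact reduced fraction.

T(p) = (-69/13, -1893/130)

T1 reflect across y = 0: (1, -4) → (1, 4)
T2 scale by (-3, -3): (1, 4) → (-3, -12)
T3 rotate counter-clockwise with cos θ = -4/5, sin θ = -3/5: (-3, -12) → (-24/5, 57/5)
T4 shear: x ← x − 1/2·y: (-24/5, 57/5) → (-21/2, 57/5)
T5 reflect across x = 0: (-21/2, 57/5) → (21/2, 57/5)
T6 rotate counter-clockwise with cos θ = -12/13, sin θ = -5/13: (21/2, 57/5) → (-69/13, -1893/130)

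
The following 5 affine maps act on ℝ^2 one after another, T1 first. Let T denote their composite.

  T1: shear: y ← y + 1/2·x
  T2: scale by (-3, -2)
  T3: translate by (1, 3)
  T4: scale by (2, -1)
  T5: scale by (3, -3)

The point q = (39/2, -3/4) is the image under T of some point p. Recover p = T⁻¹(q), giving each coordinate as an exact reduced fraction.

p = (-3/4, 2)

T1 = [1 0 0; 1/2 1 0; 0 0 1]
T2·T1 = [-3 0 0; -1 -2 0; 0 0 1]
T3·…·T1 = [-3 0 1; -1 -2 3; 0 0 1]
T4·…·T1 = [-6 0 2; 1 2 -3; 0 0 1]
T5·…·T1 = [-18 0 6; -3 -6 9; 0 0 1]
det M = 108; M⁻¹ = [-1/18 0 1/3; 1/36 -1/6 4/3; 0 0 1]
M⁻¹ · (39/2, -3/4)ᵀ = (-3/4, 2)ᵀ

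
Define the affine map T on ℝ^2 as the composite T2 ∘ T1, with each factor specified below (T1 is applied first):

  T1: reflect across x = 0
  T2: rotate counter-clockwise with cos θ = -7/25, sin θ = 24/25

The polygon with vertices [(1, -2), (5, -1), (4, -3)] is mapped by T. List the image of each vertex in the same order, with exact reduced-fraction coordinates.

T1 reflect across x = 0: (1, -2) → (-1, -2); (5, -1) → (-5, -1); (4, -3) → (-4, -3)
T2 rotate counter-clockwise with cos θ = -7/25, sin θ = 24/25: (-1, -2) → (11/5, -2/5); (-5, -1) → (59/25, -113/25); (-4, -3) → (4, -3)

image vertices: (11/5, -2/5), (59/25, -113/25), (4, -3)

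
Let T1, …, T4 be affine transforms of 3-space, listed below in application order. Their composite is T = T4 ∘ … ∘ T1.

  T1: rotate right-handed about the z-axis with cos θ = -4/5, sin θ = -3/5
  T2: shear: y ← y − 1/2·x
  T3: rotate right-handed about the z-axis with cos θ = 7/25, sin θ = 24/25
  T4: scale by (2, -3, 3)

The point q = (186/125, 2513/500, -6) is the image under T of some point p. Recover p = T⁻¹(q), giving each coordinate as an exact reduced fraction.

T1 = [-4/5 3/5 0 0; -3/5 -4/5 0 0; 0 0 1 0; 0 0 0 1]
T2·T1 = [-4/5 3/5 0 0; -1/5 -11/10 0 0; 0 0 1 0; 0 0 0 1]
T3·…·T1 = [-4/125 153/125 0 0; -103/125 67/250 0 0; 0 0 1 0; 0 0 0 1]
T4·…·T1 = [-8/125 306/125 0 0; 309/125 -201/250 0 0; 0 0 3 0; 0 0 0 1]
det M = -18; M⁻¹ = [67/500 51/125 0 0; 103/250 4/375 0 0; 0 0 1/3 0; 0 0 0 1]
M⁻¹ · (186/125, 2513/500, -6)ᵀ = (9/4, 2/3, -2)ᵀ

p = (9/4, 2/3, -2)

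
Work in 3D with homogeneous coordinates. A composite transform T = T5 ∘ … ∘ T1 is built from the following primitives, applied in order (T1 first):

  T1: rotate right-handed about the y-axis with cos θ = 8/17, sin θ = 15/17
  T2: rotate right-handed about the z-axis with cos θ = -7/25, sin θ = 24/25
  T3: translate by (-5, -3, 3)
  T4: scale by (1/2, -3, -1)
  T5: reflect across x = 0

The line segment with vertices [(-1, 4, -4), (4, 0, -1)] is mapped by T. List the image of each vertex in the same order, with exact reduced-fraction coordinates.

T1 rotate right-handed about the y-axis with cos θ = 8/17, sin θ = 15/17: (-1, 4, -4) → (-4, 4, -1); (4, 0, -1) → (1, 0, -4)
T2 rotate right-handed about the z-axis with cos θ = -7/25, sin θ = 24/25: (-4, 4, -1) → (-68/25, -124/25, -1); (1, 0, -4) → (-7/25, 24/25, -4)
T3 translate by (-5, -3, 3): (-68/25, -124/25, -1) → (-193/25, -199/25, 2); (-7/25, 24/25, -4) → (-132/25, -51/25, -1)
T4 scale by (1/2, -3, -1): (-193/25, -199/25, 2) → (-193/50, 597/25, -2); (-132/25, -51/25, -1) → (-66/25, 153/25, 1)
T5 reflect across x = 0: (-193/50, 597/25, -2) → (193/50, 597/25, -2); (-66/25, 153/25, 1) → (66/25, 153/25, 1)

image vertices: (193/50, 597/25, -2), (66/25, 153/25, 1)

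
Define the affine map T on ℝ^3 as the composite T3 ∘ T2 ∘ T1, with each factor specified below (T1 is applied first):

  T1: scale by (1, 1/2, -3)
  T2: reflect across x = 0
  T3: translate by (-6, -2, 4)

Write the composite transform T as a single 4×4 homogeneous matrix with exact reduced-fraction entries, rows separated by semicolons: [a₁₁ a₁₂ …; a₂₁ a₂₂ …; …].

T = [-1 0 0 -6; 0 1/2 0 -2; 0 0 -3 4; 0 0 0 1]

T1 = [1 0 0 0; 0 1/2 0 0; 0 0 -3 0; 0 0 0 1]
T2·T1 = [-1 0 0 0; 0 1/2 0 0; 0 0 -3 0; 0 0 0 1]
T3·…·T1 = [-1 0 0 -6; 0 1/2 0 -2; 0 0 -3 4; 0 0 0 1]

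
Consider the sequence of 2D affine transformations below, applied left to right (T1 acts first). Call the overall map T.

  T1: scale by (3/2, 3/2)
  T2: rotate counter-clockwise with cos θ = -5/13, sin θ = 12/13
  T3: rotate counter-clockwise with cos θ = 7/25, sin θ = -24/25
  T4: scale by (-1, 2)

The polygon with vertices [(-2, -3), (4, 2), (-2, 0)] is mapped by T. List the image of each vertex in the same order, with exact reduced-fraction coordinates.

image vertices: (-159/325, -3501/325), (-906/325, 3966/325), (759/325, -1224/325)

T1 scale by (3/2, 3/2): (-2, -3) → (-3, -9/2); (4, 2) → (6, 3); (-2, 0) → (-3, 0)
T2 rotate counter-clockwise with cos θ = -5/13, sin θ = 12/13: (-3, -9/2) → (69/13, -27/26); (6, 3) → (-66/13, 57/13); (-3, 0) → (15/13, -36/13)
T3 rotate counter-clockwise with cos θ = 7/25, sin θ = -24/25: (69/13, -27/26) → (159/325, -3501/650); (-66/13, 57/13) → (906/325, 1983/325); (15/13, -36/13) → (-759/325, -612/325)
T4 scale by (-1, 2): (159/325, -3501/650) → (-159/325, -3501/325); (906/325, 1983/325) → (-906/325, 3966/325); (-759/325, -612/325) → (759/325, -1224/325)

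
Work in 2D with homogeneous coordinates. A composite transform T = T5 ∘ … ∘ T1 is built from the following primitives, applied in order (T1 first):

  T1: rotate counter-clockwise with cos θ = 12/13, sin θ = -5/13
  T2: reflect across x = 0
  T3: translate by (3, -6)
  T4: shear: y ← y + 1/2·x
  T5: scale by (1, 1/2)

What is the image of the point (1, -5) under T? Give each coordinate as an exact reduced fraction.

T(p) = (4, -9/2)

T1 rotate counter-clockwise with cos θ = 12/13, sin θ = -5/13: (1, -5) → (-1, -5)
T2 reflect across x = 0: (-1, -5) → (1, -5)
T3 translate by (3, -6): (1, -5) → (4, -11)
T4 shear: y ← y + 1/2·x: (4, -11) → (4, -9)
T5 scale by (1, 1/2): (4, -9) → (4, -9/2)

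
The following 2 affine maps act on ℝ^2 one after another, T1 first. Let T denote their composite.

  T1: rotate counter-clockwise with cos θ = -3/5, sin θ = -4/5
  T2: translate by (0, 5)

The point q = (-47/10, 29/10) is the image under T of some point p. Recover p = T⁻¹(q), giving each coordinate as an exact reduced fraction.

p = (9/2, -5/2)

T1 = [-3/5 4/5 0; -4/5 -3/5 0; 0 0 1]
T2·T1 = [-3/5 4/5 0; -4/5 -3/5 5; 0 0 1]
det M = 1; M⁻¹ = [-3/5 -4/5 4; 4/5 -3/5 3; 0 0 1]
M⁻¹ · (-47/10, 29/10)ᵀ = (9/2, -5/2)ᵀ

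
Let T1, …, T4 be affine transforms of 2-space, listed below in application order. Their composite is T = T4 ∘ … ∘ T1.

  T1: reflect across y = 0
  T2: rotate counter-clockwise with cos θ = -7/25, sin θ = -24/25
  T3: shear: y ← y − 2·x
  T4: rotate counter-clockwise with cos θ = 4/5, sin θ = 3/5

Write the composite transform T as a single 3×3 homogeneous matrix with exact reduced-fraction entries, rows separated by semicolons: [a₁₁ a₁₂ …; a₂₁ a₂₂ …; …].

T1 = [1 0 0; 0 -1 0; 0 0 1]
T2·T1 = [-7/25 -24/25 0; -24/25 7/25 0; 0 0 1]
T3·…·T1 = [-7/25 -24/25 0; -2/5 11/5 0; 0 0 1]
T4·…·T1 = [2/125 -261/125 0; -61/125 148/125 0; 0 0 1]

T = [2/125 -261/125 0; -61/125 148/125 0; 0 0 1]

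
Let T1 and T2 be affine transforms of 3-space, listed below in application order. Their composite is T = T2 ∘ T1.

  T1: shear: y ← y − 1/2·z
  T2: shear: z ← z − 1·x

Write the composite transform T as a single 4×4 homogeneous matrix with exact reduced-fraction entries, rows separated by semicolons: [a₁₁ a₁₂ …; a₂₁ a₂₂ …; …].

T1 = [1 0 0 0; 0 1 -1/2 0; 0 0 1 0; 0 0 0 1]
T2·T1 = [1 0 0 0; 0 1 -1/2 0; -1 0 1 0; 0 0 0 1]

T = [1 0 0 0; 0 1 -1/2 0; -1 0 1 0; 0 0 0 1]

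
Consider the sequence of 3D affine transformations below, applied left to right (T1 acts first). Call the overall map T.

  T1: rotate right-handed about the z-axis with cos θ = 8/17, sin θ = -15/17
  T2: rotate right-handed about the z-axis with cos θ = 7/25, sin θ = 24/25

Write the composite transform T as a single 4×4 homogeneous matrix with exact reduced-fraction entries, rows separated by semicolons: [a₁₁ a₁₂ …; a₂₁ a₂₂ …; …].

T = [416/425 -87/425 0 0; 87/425 416/425 0 0; 0 0 1 0; 0 0 0 1]

T1 = [8/17 15/17 0 0; -15/17 8/17 0 0; 0 0 1 0; 0 0 0 1]
T2·T1 = [416/425 -87/425 0 0; 87/425 416/425 0 0; 0 0 1 0; 0 0 0 1]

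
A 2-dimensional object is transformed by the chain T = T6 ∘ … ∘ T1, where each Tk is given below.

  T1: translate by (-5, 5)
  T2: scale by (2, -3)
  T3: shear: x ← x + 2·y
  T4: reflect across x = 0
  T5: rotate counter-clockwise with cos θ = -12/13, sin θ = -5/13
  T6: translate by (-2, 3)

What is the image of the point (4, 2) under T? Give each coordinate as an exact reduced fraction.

T(p) = (-659/13, 71/13)

T1 translate by (-5, 5): (4, 2) → (-1, 7)
T2 scale by (2, -3): (-1, 7) → (-2, -21)
T3 shear: x ← x + 2·y: (-2, -21) → (-44, -21)
T4 reflect across x = 0: (-44, -21) → (44, -21)
T5 rotate counter-clockwise with cos θ = -12/13, sin θ = -5/13: (44, -21) → (-633/13, 32/13)
T6 translate by (-2, 3): (-633/13, 32/13) → (-659/13, 71/13)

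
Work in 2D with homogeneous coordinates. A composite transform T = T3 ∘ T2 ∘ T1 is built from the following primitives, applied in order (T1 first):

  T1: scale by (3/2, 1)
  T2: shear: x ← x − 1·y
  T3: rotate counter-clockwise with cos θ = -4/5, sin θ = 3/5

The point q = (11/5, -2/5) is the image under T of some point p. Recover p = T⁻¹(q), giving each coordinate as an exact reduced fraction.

T1 = [3/2 0 0; 0 1 0; 0 0 1]
T2·T1 = [3/2 -1 0; 0 1 0; 0 0 1]
T3·…·T1 = [-6/5 1/5 0; 9/10 -7/5 0; 0 0 1]
det M = 3/2; M⁻¹ = [-14/15 -2/15 0; -3/5 -4/5 0; 0 0 1]
M⁻¹ · (11/5, -2/5)ᵀ = (-2, -1)ᵀ

p = (-2, -1)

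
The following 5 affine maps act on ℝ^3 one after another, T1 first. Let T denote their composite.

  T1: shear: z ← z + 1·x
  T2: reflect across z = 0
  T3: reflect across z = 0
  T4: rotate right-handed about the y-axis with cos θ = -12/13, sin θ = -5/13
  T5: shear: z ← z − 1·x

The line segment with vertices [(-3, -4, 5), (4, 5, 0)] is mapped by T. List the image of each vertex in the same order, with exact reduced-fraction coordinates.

image vertices: (2, -4, -5), (-68/13, 5, 40/13)

T1 shear: z ← z + 1·x: (-3, -4, 5) → (-3, -4, 2); (4, 5, 0) → (4, 5, 4)
T2 reflect across z = 0: (-3, -4, 2) → (-3, -4, -2); (4, 5, 4) → (4, 5, -4)
T3 reflect across z = 0: (-3, -4, -2) → (-3, -4, 2); (4, 5, -4) → (4, 5, 4)
T4 rotate right-handed about the y-axis with cos θ = -12/13, sin θ = -5/13: (-3, -4, 2) → (2, -4, -3); (4, 5, 4) → (-68/13, 5, -28/13)
T5 shear: z ← z − 1·x: (2, -4, -3) → (2, -4, -5); (-68/13, 5, -28/13) → (-68/13, 5, 40/13)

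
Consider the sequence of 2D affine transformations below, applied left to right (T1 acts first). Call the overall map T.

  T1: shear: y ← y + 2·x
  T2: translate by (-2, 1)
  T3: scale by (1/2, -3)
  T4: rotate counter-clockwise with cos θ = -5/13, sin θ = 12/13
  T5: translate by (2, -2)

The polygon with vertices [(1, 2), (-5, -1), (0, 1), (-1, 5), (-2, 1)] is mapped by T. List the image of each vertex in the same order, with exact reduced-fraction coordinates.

image vertices: (417/26, 43/13), (-633/26, -218/13), (103/13, -8/13), (355/26, 16/13), (-36/13, -80/13)

T1 shear: y ← y + 2·x: (1, 2) → (1, 4); (-5, -1) → (-5, -11); (0, 1) → (0, 1); (-1, 5) → (-1, 3); (-2, 1) → (-2, -3)
T2 translate by (-2, 1): (1, 4) → (-1, 5); (-5, -11) → (-7, -10); (0, 1) → (-2, 2); (-1, 3) → (-3, 4); (-2, -3) → (-4, -2)
T3 scale by (1/2, -3): (-1, 5) → (-1/2, -15); (-7, -10) → (-7/2, 30); (-2, 2) → (-1, -6); (-3, 4) → (-3/2, -12); (-4, -2) → (-2, 6)
T4 rotate counter-clockwise with cos θ = -5/13, sin θ = 12/13: (-1/2, -15) → (365/26, 69/13); (-7/2, 30) → (-685/26, -192/13); (-1, -6) → (77/13, 18/13); (-3/2, -12) → (303/26, 42/13); (-2, 6) → (-62/13, -54/13)
T5 translate by (2, -2): (365/26, 69/13) → (417/26, 43/13); (-685/26, -192/13) → (-633/26, -218/13); (77/13, 18/13) → (103/13, -8/13); (303/26, 42/13) → (355/26, 16/13); (-62/13, -54/13) → (-36/13, -80/13)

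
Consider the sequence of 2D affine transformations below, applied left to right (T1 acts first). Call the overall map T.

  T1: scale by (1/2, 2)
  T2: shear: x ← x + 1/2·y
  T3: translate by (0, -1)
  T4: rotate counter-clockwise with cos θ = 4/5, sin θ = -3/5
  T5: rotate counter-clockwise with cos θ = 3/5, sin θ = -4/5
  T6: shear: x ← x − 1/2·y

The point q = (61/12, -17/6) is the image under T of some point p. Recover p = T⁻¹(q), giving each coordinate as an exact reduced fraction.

T1 = [1/2 0 0; 0 2 0; 0 0 1]
T2·T1 = [1/2 1 0; 0 2 0; 0 0 1]
T3·…·T1 = [1/2 1 0; 0 2 -1; 0 0 1]
T4·…·T1 = [2/5 2 -3/5; -3/10 1 -4/5; 0 0 1]
T5·…·T1 = [0 2 -1; -1/2 -1 0; 0 0 1]
T6·…·T1 = [1/4 5/2 -1; -1/2 -1 0; 0 0 1]
det M = 1; M⁻¹ = [-1 -5/2 -1; 1/2 1/4 1/2; 0 0 1]
M⁻¹ · (61/12, -17/6)ᵀ = (1, 7/3)ᵀ

p = (1, 7/3)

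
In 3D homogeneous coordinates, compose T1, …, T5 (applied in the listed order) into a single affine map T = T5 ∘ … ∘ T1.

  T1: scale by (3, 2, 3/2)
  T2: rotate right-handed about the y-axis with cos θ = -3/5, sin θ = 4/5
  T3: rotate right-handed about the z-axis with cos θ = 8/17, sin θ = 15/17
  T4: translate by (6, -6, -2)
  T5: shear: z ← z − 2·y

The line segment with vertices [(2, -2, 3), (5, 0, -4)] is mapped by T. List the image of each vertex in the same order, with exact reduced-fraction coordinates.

T1 scale by (3, 2, 3/2): (2, -2, 3) → (6, -4, 9/2); (5, 0, -4) → (15, 0, -6)
T2 rotate right-handed about the y-axis with cos θ = -3/5, sin θ = 4/5: (6, -4, 9/2) → (0, -4, -15/2); (15, 0, -6) → (-69/5, 0, -42/5)
T3 rotate right-handed about the z-axis with cos θ = 8/17, sin θ = 15/17: (0, -4, -15/2) → (60/17, -32/17, -15/2); (-69/5, 0, -42/5) → (-552/85, -207/17, -42/5)
T4 translate by (6, -6, -2): (60/17, -32/17, -15/2) → (162/17, -134/17, -19/2); (-552/85, -207/17, -42/5) → (-42/85, -309/17, -52/5)
T5 shear: z ← z − 2·y: (162/17, -134/17, -19/2) → (162/17, -134/17, 213/34); (-42/85, -309/17, -52/5) → (-42/85, -309/17, 2206/85)

image vertices: (162/17, -134/17, 213/34), (-42/85, -309/17, 2206/85)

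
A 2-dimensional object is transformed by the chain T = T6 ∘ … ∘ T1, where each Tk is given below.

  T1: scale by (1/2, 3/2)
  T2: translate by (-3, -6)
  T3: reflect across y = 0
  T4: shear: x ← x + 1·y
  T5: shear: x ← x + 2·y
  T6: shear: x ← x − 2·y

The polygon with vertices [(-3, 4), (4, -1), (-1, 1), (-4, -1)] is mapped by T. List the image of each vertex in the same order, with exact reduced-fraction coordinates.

image vertices: (-9/2, 0), (13/2, 15/2), (1, 9/2), (5/2, 15/2)

T1 scale by (1/2, 3/2): (-3, 4) → (-3/2, 6); (4, -1) → (2, -3/2); (-1, 1) → (-1/2, 3/2); (-4, -1) → (-2, -3/2)
T2 translate by (-3, -6): (-3/2, 6) → (-9/2, 0); (2, -3/2) → (-1, -15/2); (-1/2, 3/2) → (-7/2, -9/2); (-2, -3/2) → (-5, -15/2)
T3 reflect across y = 0: (-9/2, 0) → (-9/2, 0); (-1, -15/2) → (-1, 15/2); (-7/2, -9/2) → (-7/2, 9/2); (-5, -15/2) → (-5, 15/2)
T4 shear: x ← x + 1·y: (-9/2, 0) → (-9/2, 0); (-1, 15/2) → (13/2, 15/2); (-7/2, 9/2) → (1, 9/2); (-5, 15/2) → (5/2, 15/2)
T5 shear: x ← x + 2·y: (-9/2, 0) → (-9/2, 0); (13/2, 15/2) → (43/2, 15/2); (1, 9/2) → (10, 9/2); (5/2, 15/2) → (35/2, 15/2)
T6 shear: x ← x − 2·y: (-9/2, 0) → (-9/2, 0); (43/2, 15/2) → (13/2, 15/2); (10, 9/2) → (1, 9/2); (35/2, 15/2) → (5/2, 15/2)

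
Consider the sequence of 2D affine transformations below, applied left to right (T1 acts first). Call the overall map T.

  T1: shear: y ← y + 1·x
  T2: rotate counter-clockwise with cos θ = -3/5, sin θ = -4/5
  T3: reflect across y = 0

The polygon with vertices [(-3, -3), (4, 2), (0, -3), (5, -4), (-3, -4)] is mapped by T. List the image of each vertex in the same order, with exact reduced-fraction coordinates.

T1 shear: y ← y + 1·x: (-3, -3) → (-3, -6); (4, 2) → (4, 6); (0, -3) → (0, -3); (5, -4) → (5, 1); (-3, -4) → (-3, -7)
T2 rotate counter-clockwise with cos θ = -3/5, sin θ = -4/5: (-3, -6) → (-3, 6); (4, 6) → (12/5, -34/5); (0, -3) → (-12/5, 9/5); (5, 1) → (-11/5, -23/5); (-3, -7) → (-19/5, 33/5)
T3 reflect across y = 0: (-3, 6) → (-3, -6); (12/5, -34/5) → (12/5, 34/5); (-12/5, 9/5) → (-12/5, -9/5); (-11/5, -23/5) → (-11/5, 23/5); (-19/5, 33/5) → (-19/5, -33/5)

image vertices: (-3, -6), (12/5, 34/5), (-12/5, -9/5), (-11/5, 23/5), (-19/5, -33/5)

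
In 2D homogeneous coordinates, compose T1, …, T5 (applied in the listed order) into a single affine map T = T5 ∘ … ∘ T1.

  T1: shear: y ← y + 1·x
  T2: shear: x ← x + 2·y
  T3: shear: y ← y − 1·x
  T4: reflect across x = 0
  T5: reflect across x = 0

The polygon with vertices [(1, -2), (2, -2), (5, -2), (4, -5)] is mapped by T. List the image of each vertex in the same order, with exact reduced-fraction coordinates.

image vertices: (-1, 0), (2, -2), (11, -8), (2, -3)

T1 shear: y ← y + 1·x: (1, -2) → (1, -1); (2, -2) → (2, 0); (5, -2) → (5, 3); (4, -5) → (4, -1)
T2 shear: x ← x + 2·y: (1, -1) → (-1, -1); (2, 0) → (2, 0); (5, 3) → (11, 3); (4, -1) → (2, -1)
T3 shear: y ← y − 1·x: (-1, -1) → (-1, 0); (2, 0) → (2, -2); (11, 3) → (11, -8); (2, -1) → (2, -3)
T4 reflect across x = 0: (-1, 0) → (1, 0); (2, -2) → (-2, -2); (11, -8) → (-11, -8); (2, -3) → (-2, -3)
T5 reflect across x = 0: (1, 0) → (-1, 0); (-2, -2) → (2, -2); (-11, -8) → (11, -8); (-2, -3) → (2, -3)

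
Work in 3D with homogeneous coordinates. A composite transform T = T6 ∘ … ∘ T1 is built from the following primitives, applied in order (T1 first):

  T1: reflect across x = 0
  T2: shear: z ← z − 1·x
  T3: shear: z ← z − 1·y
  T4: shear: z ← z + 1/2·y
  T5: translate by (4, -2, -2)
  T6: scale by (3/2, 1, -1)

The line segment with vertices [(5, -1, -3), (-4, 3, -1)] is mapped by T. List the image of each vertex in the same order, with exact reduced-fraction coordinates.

T1 reflect across x = 0: (5, -1, -3) → (-5, -1, -3); (-4, 3, -1) → (4, 3, -1)
T2 shear: z ← z − 1·x: (-5, -1, -3) → (-5, -1, 2); (4, 3, -1) → (4, 3, -5)
T3 shear: z ← z − 1·y: (-5, -1, 2) → (-5, -1, 3); (4, 3, -5) → (4, 3, -8)
T4 shear: z ← z + 1/2·y: (-5, -1, 3) → (-5, -1, 5/2); (4, 3, -8) → (4, 3, -13/2)
T5 translate by (4, -2, -2): (-5, -1, 5/2) → (-1, -3, 1/2); (4, 3, -13/2) → (8, 1, -17/2)
T6 scale by (3/2, 1, -1): (-1, -3, 1/2) → (-3/2, -3, -1/2); (8, 1, -17/2) → (12, 1, 17/2)

image vertices: (-3/2, -3, -1/2), (12, 1, 17/2)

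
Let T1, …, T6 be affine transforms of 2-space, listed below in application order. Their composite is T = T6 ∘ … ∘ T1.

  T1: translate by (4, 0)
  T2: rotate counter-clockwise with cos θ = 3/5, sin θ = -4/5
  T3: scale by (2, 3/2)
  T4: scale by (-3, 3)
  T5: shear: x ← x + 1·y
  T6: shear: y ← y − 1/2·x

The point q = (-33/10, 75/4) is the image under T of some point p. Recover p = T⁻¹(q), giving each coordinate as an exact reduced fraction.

p = (-5, 5)

T1 = [1 0 4; 0 1 0; 0 0 1]
T2·T1 = [3/5 4/5 12/5; -4/5 3/5 -16/5; 0 0 1]
T3·…·T1 = [6/5 8/5 24/5; -6/5 9/10 -24/5; 0 0 1]
T4·…·T1 = [-18/5 -24/5 -72/5; -18/5 27/10 -72/5; 0 0 1]
T5·…·T1 = [-36/5 -21/10 -144/5; -18/5 27/10 -72/5; 0 0 1]
T6·…·T1 = [-36/5 -21/10 -144/5; 0 15/4 0; 0 0 1]
det M = -27; M⁻¹ = [-5/36 -7/90 -4; 0 4/15 0; 0 0 1]
M⁻¹ · (-33/10, 75/4)ᵀ = (-5, 5)ᵀ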